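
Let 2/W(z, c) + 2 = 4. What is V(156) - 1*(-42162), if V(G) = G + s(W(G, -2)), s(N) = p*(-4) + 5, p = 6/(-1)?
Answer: 42347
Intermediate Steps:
W(z, c) = 1 (W(z, c) = 2/(-2 + 4) = 2/2 = 2*(½) = 1)
p = -6 (p = 6*(-1) = -6)
s(N) = 29 (s(N) = -6*(-4) + 5 = 24 + 5 = 29)
V(G) = 29 + G (V(G) = G + 29 = 29 + G)
V(156) - 1*(-42162) = (29 + 156) - 1*(-42162) = 185 + 42162 = 42347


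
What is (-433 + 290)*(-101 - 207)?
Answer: 44044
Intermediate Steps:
(-433 + 290)*(-101 - 207) = -143*(-308) = 44044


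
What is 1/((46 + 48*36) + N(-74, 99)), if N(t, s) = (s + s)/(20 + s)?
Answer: 119/211304 ≈ 0.00056317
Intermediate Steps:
N(t, s) = 2*s/(20 + s) (N(t, s) = (2*s)/(20 + s) = 2*s/(20 + s))
1/((46 + 48*36) + N(-74, 99)) = 1/((46 + 48*36) + 2*99/(20 + 99)) = 1/((46 + 1728) + 2*99/119) = 1/(1774 + 2*99*(1/119)) = 1/(1774 + 198/119) = 1/(211304/119) = 119/211304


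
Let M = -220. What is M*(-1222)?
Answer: 268840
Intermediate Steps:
M*(-1222) = -220*(-1222) = 268840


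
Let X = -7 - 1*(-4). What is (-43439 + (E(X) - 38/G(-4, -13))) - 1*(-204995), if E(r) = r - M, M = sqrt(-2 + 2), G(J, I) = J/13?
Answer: 323353/2 ≈ 1.6168e+5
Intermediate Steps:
G(J, I) = J/13 (G(J, I) = J*(1/13) = J/13)
X = -3 (X = -7 + 4 = -3)
M = 0 (M = sqrt(0) = 0)
E(r) = r (E(r) = r - 1*0 = r + 0 = r)
(-43439 + (E(X) - 38/G(-4, -13))) - 1*(-204995) = (-43439 + (-3 - 38/((1/13)*(-4)))) - 1*(-204995) = (-43439 + (-3 - 38/(-4/13))) + 204995 = (-43439 + (-3 - 13/4*(-38))) + 204995 = (-43439 + (-3 + 247/2)) + 204995 = (-43439 + 241/2) + 204995 = -86637/2 + 204995 = 323353/2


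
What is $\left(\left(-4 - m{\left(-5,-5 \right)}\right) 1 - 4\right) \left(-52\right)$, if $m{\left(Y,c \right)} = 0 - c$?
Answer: $676$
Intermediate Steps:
$m{\left(Y,c \right)} = - c$
$\left(\left(-4 - m{\left(-5,-5 \right)}\right) 1 - 4\right) \left(-52\right) = \left(\left(-4 - \left(-1\right) \left(-5\right)\right) 1 - 4\right) \left(-52\right) = \left(\left(-4 - 5\right) 1 - 4\right) \left(-52\right) = \left(\left(-9\right) 1 - 4\right) \left(-52\right) = \left(-9 - 4\right) \left(-52\right) = \left(-13\right) \left(-52\right) = 676$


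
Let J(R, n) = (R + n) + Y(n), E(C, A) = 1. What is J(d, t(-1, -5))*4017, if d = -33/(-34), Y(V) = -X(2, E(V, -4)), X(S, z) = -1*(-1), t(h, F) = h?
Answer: -140595/34 ≈ -4135.1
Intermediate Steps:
X(S, z) = 1
Y(V) = -1 (Y(V) = -1*1 = -1)
d = 33/34 (d = -33*(-1/34) = 33/34 ≈ 0.97059)
J(R, n) = -1 + R + n (J(R, n) = (R + n) - 1 = -1 + R + n)
J(d, t(-1, -5))*4017 = (-1 + 33/34 - 1)*4017 = -35/34*4017 = -140595/34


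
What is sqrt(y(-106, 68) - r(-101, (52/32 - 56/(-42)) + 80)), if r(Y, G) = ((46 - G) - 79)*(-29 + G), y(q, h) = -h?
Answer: sqrt(3564817)/24 ≈ 78.670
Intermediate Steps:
r(Y, G) = (-33 - G)*(-29 + G)
sqrt(y(-106, 68) - r(-101, (52/32 - 56/(-42)) + 80)) = sqrt(-1*68 - (957 - ((52/32 - 56/(-42)) + 80)**2 - 4*((52/32 - 56/(-42)) + 80))) = sqrt(-68 - (957 - ((52*(1/32) - 56*(-1/42)) + 80)**2 - 4*((52*(1/32) - 56*(-1/42)) + 80))) = sqrt(-68 - (957 - ((13/8 + 4/3) + 80)**2 - 4*((13/8 + 4/3) + 80))) = sqrt(-68 - (957 - (71/24 + 80)**2 - 4*(71/24 + 80))) = sqrt(-68 - (957 - (1991/24)**2 - 4*1991/24)) = sqrt(-68 - (957 - 1*3964081/576 - 1991/6)) = sqrt(-68 - (957 - 3964081/576 - 1991/6)) = sqrt(-68 - 1*(-3603985/576)) = sqrt(-68 + 3603985/576) = sqrt(3564817/576) = sqrt(3564817)/24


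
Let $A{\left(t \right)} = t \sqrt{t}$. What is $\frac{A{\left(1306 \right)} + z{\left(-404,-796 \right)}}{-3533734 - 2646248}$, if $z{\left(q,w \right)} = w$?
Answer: $\frac{398}{3089991} - \frac{653 \sqrt{1306}}{3089991} \approx -0.0075083$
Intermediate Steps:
$A{\left(t \right)} = t^{\frac{3}{2}}$
$\frac{A{\left(1306 \right)} + z{\left(-404,-796 \right)}}{-3533734 - 2646248} = \frac{1306^{\frac{3}{2}} - 796}{-3533734 - 2646248} = \frac{1306 \sqrt{1306} - 796}{-6179982} = \left(-796 + 1306 \sqrt{1306}\right) \left(- \frac{1}{6179982}\right) = \frac{398}{3089991} - \frac{653 \sqrt{1306}}{3089991}$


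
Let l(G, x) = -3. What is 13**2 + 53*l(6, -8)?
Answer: 10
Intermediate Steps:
13**2 + 53*l(6, -8) = 13**2 + 53*(-3) = 169 - 159 = 10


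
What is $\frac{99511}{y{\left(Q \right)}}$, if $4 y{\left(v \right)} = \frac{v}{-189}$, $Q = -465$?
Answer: $\frac{25076772}{155} \approx 1.6179 \cdot 10^{5}$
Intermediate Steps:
$y{\left(v \right)} = - \frac{v}{756}$ ($y{\left(v \right)} = \frac{v \frac{1}{-189}}{4} = \frac{v \left(- \frac{1}{189}\right)}{4} = \frac{\left(- \frac{1}{189}\right) v}{4} = - \frac{v}{756}$)
$\frac{99511}{y{\left(Q \right)}} = \frac{99511}{\left(- \frac{1}{756}\right) \left(-465\right)} = \frac{99511}{\frac{155}{252}} = 99511 \cdot \frac{252}{155} = \frac{25076772}{155}$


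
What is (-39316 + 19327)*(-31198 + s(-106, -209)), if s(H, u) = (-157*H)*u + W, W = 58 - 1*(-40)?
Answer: 70146957942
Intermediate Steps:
W = 98 (W = 58 + 40 = 98)
s(H, u) = 98 - 157*H*u (s(H, u) = (-157*H)*u + 98 = -157*H*u + 98 = 98 - 157*H*u)
(-39316 + 19327)*(-31198 + s(-106, -209)) = (-39316 + 19327)*(-31198 + (98 - 157*(-106)*(-209))) = -19989*(-31198 + (98 - 3478178)) = -19989*(-31198 - 3478080) = -19989*(-3509278) = 70146957942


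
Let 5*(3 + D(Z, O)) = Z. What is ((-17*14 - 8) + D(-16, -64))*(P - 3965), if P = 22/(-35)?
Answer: 175023017/175 ≈ 1.0001e+6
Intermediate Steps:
D(Z, O) = -3 + Z/5
P = -22/35 (P = -1/35*22 = -22/35 ≈ -0.62857)
((-17*14 - 8) + D(-16, -64))*(P - 3965) = ((-17*14 - 8) + (-3 + (⅕)*(-16)))*(-22/35 - 3965) = ((-238 - 8) + (-3 - 16/5))*(-138797/35) = (-246 - 31/5)*(-138797/35) = -1261/5*(-138797/35) = 175023017/175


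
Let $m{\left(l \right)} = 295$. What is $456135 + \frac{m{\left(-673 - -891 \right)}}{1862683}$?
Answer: $\frac{849634910500}{1862683} \approx 4.5614 \cdot 10^{5}$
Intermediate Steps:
$456135 + \frac{m{\left(-673 - -891 \right)}}{1862683} = 456135 + \frac{295}{1862683} = \frac{849634910500}{1862683}$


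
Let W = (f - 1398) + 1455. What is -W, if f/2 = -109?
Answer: 161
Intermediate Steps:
f = -218 (f = 2*(-109) = -218)
W = -161 (W = (-218 - 1398) + 1455 = -1616 + 1455 = -161)
-W = -1*(-161) = 161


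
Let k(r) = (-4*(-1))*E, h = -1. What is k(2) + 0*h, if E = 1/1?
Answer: 4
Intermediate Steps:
E = 1
k(r) = 4 (k(r) = -4*(-1)*1 = 4*1 = 4)
k(2) + 0*h = 4 + 0*(-1) = 4 + 0 = 4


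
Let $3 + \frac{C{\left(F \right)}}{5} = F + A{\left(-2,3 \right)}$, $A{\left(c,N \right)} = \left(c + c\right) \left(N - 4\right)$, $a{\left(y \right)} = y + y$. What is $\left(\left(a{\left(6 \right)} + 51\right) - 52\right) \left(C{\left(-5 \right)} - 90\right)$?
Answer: $-1210$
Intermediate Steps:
$a{\left(y \right)} = 2 y$
$A{\left(c,N \right)} = 2 c \left(-4 + N\right)$
$C{\left(F \right)} = 5 + 5 F$ ($C{\left(F \right)} = -15 + 5 \left(F + 2 \left(-2\right) \left(-4 + 3\right)\right) = -15 + 5 \left(F + 2 \left(-2\right) \left(-1\right)\right) = -15 + 5 \left(F + 4\right) = -15 + 5 \left(4 + F\right) = -15 + \left(20 + 5 F\right) = 5 + 5 F$)
$\left(\left(a{\left(6 \right)} + 51\right) - 52\right) \left(C{\left(-5 \right)} - 90\right) = \left(\left(2 \cdot 6 + 51\right) - 52\right) \left(\left(5 + 5 \left(-5\right)\right) - 90\right) = \left(\left(12 + 51\right) - 52\right) \left(\left(5 - 25\right) - 90\right) = \left(63 - 52\right) \left(-20 - 90\right) = 11 \left(-110\right) = -1210$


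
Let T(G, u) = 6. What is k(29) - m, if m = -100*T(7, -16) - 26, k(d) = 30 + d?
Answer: 685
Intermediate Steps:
m = -626 (m = -100*6 - 26 = -600 - 26 = -626)
k(29) - m = (30 + 29) - 1*(-626) = 59 + 626 = 685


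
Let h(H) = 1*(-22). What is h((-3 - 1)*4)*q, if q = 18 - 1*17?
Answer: -22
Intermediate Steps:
h(H) = -22
q = 1 (q = 18 - 17 = 1)
h((-3 - 1)*4)*q = -22*1 = -22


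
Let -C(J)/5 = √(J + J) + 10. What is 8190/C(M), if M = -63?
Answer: -8190/113 + 2457*I*√14/113 ≈ -72.478 + 81.356*I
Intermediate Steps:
C(J) = -50 - 5*√2*√J (C(J) = -5*(√(J + J) + 10) = -5*(√(2*J) + 10) = -5*(√2*√J + 10) = -5*(10 + √2*√J) = -50 - 5*√2*√J)
8190/C(M) = 8190/(-50 - 5*√2*√(-63)) = 8190/(-50 - 5*√2*3*I*√7) = 8190/(-50 - 15*I*√14)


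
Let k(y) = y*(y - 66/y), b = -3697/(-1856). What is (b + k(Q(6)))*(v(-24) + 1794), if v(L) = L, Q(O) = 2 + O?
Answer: -13275/928 ≈ -14.305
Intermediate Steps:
b = 3697/1856 (b = -3697*(-1/1856) = 3697/1856 ≈ 1.9919)
(b + k(Q(6)))*(v(-24) + 1794) = (3697/1856 + (-66 + (2 + 6)²))*(-24 + 1794) = (3697/1856 + (-66 + 8²))*1770 = (3697/1856 + (-66 + 64))*1770 = (3697/1856 - 2)*1770 = -15/1856*1770 = -13275/928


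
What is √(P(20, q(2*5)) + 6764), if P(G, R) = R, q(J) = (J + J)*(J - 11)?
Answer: 2*√1686 ≈ 82.122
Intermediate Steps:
q(J) = 2*J*(-11 + J) (q(J) = (2*J)*(-11 + J) = 2*J*(-11 + J))
√(P(20, q(2*5)) + 6764) = √(2*(2*5)*(-11 + 2*5) + 6764) = √(2*10*(-11 + 10) + 6764) = √(2*10*(-1) + 6764) = √(-20 + 6764) = √6744 = 2*√1686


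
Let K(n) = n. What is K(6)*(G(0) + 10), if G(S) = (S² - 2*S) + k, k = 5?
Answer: 90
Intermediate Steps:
G(S) = 5 + S² - 2*S (G(S) = (S² - 2*S) + 5 = 5 + S² - 2*S)
K(6)*(G(0) + 10) = 6*((5 + 0² - 2*0) + 10) = 6*((5 + 0 + 0) + 10) = 6*(5 + 10) = 6*15 = 90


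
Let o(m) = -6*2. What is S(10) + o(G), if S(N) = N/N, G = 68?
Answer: -11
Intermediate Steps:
S(N) = 1
o(m) = -12
S(10) + o(G) = 1 - 12 = -11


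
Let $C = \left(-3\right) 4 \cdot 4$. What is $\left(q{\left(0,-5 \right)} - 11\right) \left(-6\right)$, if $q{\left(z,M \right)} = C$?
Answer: $354$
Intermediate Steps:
$C = -48$ ($C = \left(-12\right) 4 = -48$)
$q{\left(z,M \right)} = -48$
$\left(q{\left(0,-5 \right)} - 11\right) \left(-6\right) = \left(-48 - 11\right) \left(-6\right) = \left(-59\right) \left(-6\right) = 354$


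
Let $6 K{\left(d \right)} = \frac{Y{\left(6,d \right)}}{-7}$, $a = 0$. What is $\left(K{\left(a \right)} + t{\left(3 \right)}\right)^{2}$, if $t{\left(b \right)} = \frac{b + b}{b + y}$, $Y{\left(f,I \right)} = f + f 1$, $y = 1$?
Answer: $\frac{289}{196} \approx 1.4745$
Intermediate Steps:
$Y{\left(f,I \right)} = 2 f$ ($Y{\left(f,I \right)} = f + f = 2 f$)
$t{\left(b \right)} = \frac{2 b}{1 + b}$ ($t{\left(b \right)} = \frac{b + b}{b + 1} = \frac{2 b}{1 + b}$)
$K{\left(d \right)} = - \frac{2}{7}$ ($K{\left(d \right)} = \frac{2 \cdot 6 \frac{1}{-7}}{6} = \frac{12 \left(- \frac{1}{7}\right)}{6} = \frac{1}{6} \left(- \frac{12}{7}\right) = - \frac{2}{7}$)
$\left(K{\left(a \right)} + t{\left(3 \right)}\right)^{2} = \left(- \frac{2}{7} + 2 \cdot 3 \frac{1}{1 + 3}\right)^{2} = \left(- \frac{2}{7} + 2 \cdot 3 \cdot \frac{1}{4}\right)^{2} = \left(- \frac{2}{7} + \frac{3}{2}\right)^{2} = \left(\frac{17}{14}\right)^{2} = \frac{289}{196}$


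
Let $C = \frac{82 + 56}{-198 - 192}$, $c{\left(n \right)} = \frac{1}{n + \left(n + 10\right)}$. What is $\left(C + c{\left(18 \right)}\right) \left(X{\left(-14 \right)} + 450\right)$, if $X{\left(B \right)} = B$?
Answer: $- \frac{216474}{1495} \approx -144.8$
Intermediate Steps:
$c{\left(n \right)} = \frac{1}{10 + 2 n}$ ($c{\left(n \right)} = \frac{1}{n + \left(10 + n\right)} = \frac{1}{10 + 2 n}$)
$C = - \frac{23}{65}$ ($C = \frac{138}{-390} = 138 \left(- \frac{1}{390}\right) = - \frac{23}{65} \approx -0.35385$)
$\left(C + c{\left(18 \right)}\right) \left(X{\left(-14 \right)} + 450\right) = \left(- \frac{23}{65} + \frac{1}{2 \left(5 + 18\right)}\right) \left(-14 + 450\right) = \left(- \frac{23}{65} + \frac{1}{2 \cdot 23}\right) 436 = \left(- \frac{23}{65} + \frac{1}{2} \cdot \frac{1}{23}\right) 436 = \left(- \frac{23}{65} + \frac{1}{46}\right) 436 = \left(- \frac{993}{2990}\right) 436 = - \frac{216474}{1495}$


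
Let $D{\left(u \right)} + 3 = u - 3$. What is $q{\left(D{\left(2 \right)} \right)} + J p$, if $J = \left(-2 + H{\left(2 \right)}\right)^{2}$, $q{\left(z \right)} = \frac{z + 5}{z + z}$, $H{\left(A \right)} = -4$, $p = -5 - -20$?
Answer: $\frac{4319}{8} \approx 539.88$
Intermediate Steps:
$p = 15$ ($p = -5 + 20 = 15$)
$D{\left(u \right)} = -6 + u$ ($D{\left(u \right)} = -3 + \left(u - 3\right) = -3 + \left(-3 + u\right) = -6 + u$)
$q{\left(z \right)} = \frac{5 + z}{2 z}$
$J = 36$ ($J = \left(-2 - 4\right)^{2} = \left(-6\right)^{2} = 36$)
$q{\left(D{\left(2 \right)} \right)} + J p = \frac{5 + \left(-6 + 2\right)}{2 \left(-6 + 2\right)} + 36 \cdot 15 = \frac{5 - 4}{2 \left(-4\right)} + 540 = \frac{1}{2} \left(- \frac{1}{4}\right) 1 + 540 = - \frac{1}{8} + 540 = \frac{4319}{8}$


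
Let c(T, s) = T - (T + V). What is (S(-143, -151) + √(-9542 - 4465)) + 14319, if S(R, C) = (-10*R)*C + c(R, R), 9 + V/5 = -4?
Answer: -201546 + I*√14007 ≈ -2.0155e+5 + 118.35*I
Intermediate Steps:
V = -65 (V = -45 + 5*(-4) = -45 - 20 = -65)
c(T, s) = 65 (c(T, s) = T - (T - 65) = T - (-65 + T) = T + (65 - T) = 65)
S(R, C) = 65 - 10*C*R (S(R, C) = (-10*R)*C + 65 = -10*C*R + 65 = 65 - 10*C*R)
(S(-143, -151) + √(-9542 - 4465)) + 14319 = ((65 - 10*(-151)*(-143)) + √(-9542 - 4465)) + 14319 = ((65 - 215930) + √(-14007)) + 14319 = (-215865 + I*√14007) + 14319 = -201546 + I*√14007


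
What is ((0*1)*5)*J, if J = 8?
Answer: 0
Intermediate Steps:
((0*1)*5)*J = ((0*1)*5)*8 = (0*5)*8 = 0*8 = 0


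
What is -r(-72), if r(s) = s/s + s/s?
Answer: -2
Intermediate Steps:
r(s) = 2 (r(s) = 1 + 1 = 2)
-r(-72) = -1*2 = -2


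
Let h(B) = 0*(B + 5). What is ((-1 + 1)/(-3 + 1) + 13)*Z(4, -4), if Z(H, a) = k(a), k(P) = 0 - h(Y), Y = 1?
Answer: 0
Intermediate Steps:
h(B) = 0 (h(B) = 0*(5 + B) = 0)
k(P) = 0 (k(P) = 0 - 1*0 = 0 + 0 = 0)
Z(H, a) = 0
((-1 + 1)/(-3 + 1) + 13)*Z(4, -4) = ((-1 + 1)/(-3 + 1) + 13)*0 = (0/(-2) + 13)*0 = (0*(-½) + 13)*0 = (0 + 13)*0 = 13*0 = 0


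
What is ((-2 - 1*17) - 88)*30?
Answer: -3210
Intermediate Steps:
((-2 - 1*17) - 88)*30 = ((-2 - 17) - 88)*30 = (-19 - 88)*30 = -107*30 = -3210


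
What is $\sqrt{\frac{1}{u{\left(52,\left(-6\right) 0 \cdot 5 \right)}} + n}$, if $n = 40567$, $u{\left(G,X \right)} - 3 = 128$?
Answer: $\frac{\sqrt{696170418}}{131} \approx 201.41$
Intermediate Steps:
$u{\left(G,X \right)} = 131$ ($u{\left(G,X \right)} = 3 + 128 = 131$)
$\sqrt{\frac{1}{u{\left(52,\left(-6\right) 0 \cdot 5 \right)}} + n} = \sqrt{\frac{1}{131} + 40567} = \sqrt{\frac{5314278}{131}} = \frac{\sqrt{696170418}}{131}$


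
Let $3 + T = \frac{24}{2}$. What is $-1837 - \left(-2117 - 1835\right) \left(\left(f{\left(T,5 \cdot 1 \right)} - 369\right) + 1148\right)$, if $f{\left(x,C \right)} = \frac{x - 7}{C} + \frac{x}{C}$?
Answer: $\frac{15427327}{5} \approx 3.0855 \cdot 10^{6}$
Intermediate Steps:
$T = 9$ ($T = -3 + \frac{24}{2} = -3 + 24 \cdot \frac{1}{2} = -3 + 12 = 9$)
$f{\left(x,C \right)} = \frac{x}{C} + \frac{-7 + x}{C}$ ($f{\left(x,C \right)} = \frac{x - 7}{C} + \frac{x}{C} = \frac{-7 + x}{C} + \frac{x}{C} = \frac{x}{C} + \frac{-7 + x}{C}$)
$-1837 - \left(-2117 - 1835\right) \left(\left(f{\left(T,5 \cdot 1 \right)} - 369\right) + 1148\right) = -1837 - \left(-2117 - 1835\right) \left(\left(\frac{-7 + 2 \cdot 9}{5 \cdot 1} - 369\right) + 1148\right) = -1837 - - 3952 \left(\left(\frac{-7 + 18}{5} - 369\right) + 1148\right) = -1837 - - 3952 \left(\left(\frac{1}{5} \cdot 11 - 369\right) + 1148\right) = -1837 - - 3952 \left(\left(\frac{11}{5} - 369\right) + 1148\right) = -1837 - - 3952 \left(- \frac{1834}{5} + 1148\right) = -1837 - \left(-3952\right) \frac{3906}{5} = -1837 - - \frac{15436512}{5} = -1837 + \frac{15436512}{5} = \frac{15427327}{5}$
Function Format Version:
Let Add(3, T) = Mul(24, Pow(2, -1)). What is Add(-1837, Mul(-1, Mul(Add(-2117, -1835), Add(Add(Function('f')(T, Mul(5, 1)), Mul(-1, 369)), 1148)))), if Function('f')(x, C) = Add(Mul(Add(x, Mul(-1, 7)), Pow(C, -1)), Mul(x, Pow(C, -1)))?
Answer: Rational(15427327, 5) ≈ 3.0855e+6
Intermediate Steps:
T = 9 (T = Add(-3, Mul(24, Pow(2, -1))) = Add(-3, Mul(24, Rational(1, 2))) = Add(-3, 12) = 9)
Function('f')(x, C) = Add(Mul(x, Pow(C, -1)), Mul(Pow(C, -1), Add(-7, x))) (Function('f')(x, C) = Add(Mul(Add(x, -7), Pow(C, -1)), Mul(x, Pow(C, -1))) = Add(Mul(Add(-7, x), Pow(C, -1)), Mul(x, Pow(C, -1))) = Add(Mul(Pow(C, -1), Add(-7, x)), Mul(x, Pow(C, -1))) = Add(Mul(x, Pow(C, -1)), Mul(Pow(C, -1), Add(-7, x))))
Add(-1837, Mul(-1, Mul(Add(-2117, -1835), Add(Add(Function('f')(T, Mul(5, 1)), Mul(-1, 369)), 1148)))) = Add(-1837, Mul(-1, Mul(Add(-2117, -1835), Add(Add(Mul(Pow(Mul(5, 1), -1), Add(-7, Mul(2, 9))), Mul(-1, 369)), 1148)))) = Add(-1837, Mul(-1, Mul(-3952, Add(Add(Mul(Pow(5, -1), Add(-7, 18)), -369), 1148)))) = Add(-1837, Mul(-1, Mul(-3952, Add(Add(Mul(Rational(1, 5), 11), -369), 1148)))) = Add(-1837, Mul(-1, Mul(-3952, Add(Add(Rational(11, 5), -369), 1148)))) = Add(-1837, Mul(-1, Mul(-3952, Add(Rational(-1834, 5), 1148)))) = Add(-1837, Mul(-1, Mul(-3952, Rational(3906, 5)))) = Add(-1837, Mul(-1, Rational(-15436512, 5))) = Add(-1837, Rational(15436512, 5)) = Rational(15427327, 5)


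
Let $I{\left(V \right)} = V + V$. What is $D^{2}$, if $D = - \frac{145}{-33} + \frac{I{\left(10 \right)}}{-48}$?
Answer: $\frac{30625}{1936} \approx 15.819$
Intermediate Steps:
$I{\left(V \right)} = 2 V$
$D = \frac{175}{44}$ ($D = - \frac{145}{-33} + \frac{2 \cdot 10}{-48} = \left(-145\right) \left(- \frac{1}{33}\right) + 20 \left(- \frac{1}{48}\right) = \frac{145}{33} - \frac{5}{12} = \frac{175}{44} \approx 3.9773$)
$D^{2} = \left(\frac{175}{44}\right)^{2} = \frac{30625}{1936}$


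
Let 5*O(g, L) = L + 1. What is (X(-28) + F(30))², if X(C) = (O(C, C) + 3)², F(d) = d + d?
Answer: 2702736/625 ≈ 4324.4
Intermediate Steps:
O(g, L) = ⅕ + L/5 (O(g, L) = (L + 1)/5 = (1 + L)/5 = ⅕ + L/5)
F(d) = 2*d
X(C) = (16/5 + C/5)² (X(C) = ((⅕ + C/5) + 3)² = (16/5 + C/5)²)
(X(-28) + F(30))² = ((16 - 28)²/25 + 2*30)² = ((1/25)*(-12)² + 60)² = ((1/25)*144 + 60)² = (144/25 + 60)² = (1644/25)² = 2702736/625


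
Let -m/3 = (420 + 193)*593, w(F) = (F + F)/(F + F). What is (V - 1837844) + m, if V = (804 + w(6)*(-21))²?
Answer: -2315282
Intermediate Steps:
w(F) = 1 (w(F) = (2*F)/((2*F)) = (2*F)*(1/(2*F)) = 1)
m = -1090527 (m = -3*(420 + 193)*593 = -1839*593 = -3*363509 = -1090527)
V = 613089 (V = (804 + 1*(-21))² = (804 - 21)² = 783² = 613089)
(V - 1837844) + m = (613089 - 1837844) - 1090527 = -1224755 - 1090527 = -2315282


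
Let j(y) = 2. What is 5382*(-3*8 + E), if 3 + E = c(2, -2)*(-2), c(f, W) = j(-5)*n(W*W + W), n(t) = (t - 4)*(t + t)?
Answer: 26910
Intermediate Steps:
n(t) = 2*t*(-4 + t) (n(t) = (-4 + t)*(2*t) = 2*t*(-4 + t))
c(f, W) = 4*(W + W²)*(-4 + W + W²) (c(f, W) = 2*(2*(W*W + W)*(-4 + (W*W + W))) = 2*(2*(W² + W)*(-4 + (W² + W))) = 2*(2*(W + W²)*(-4 + (W + W²))) = 2*(2*(W + W²)*(-4 + W + W²)) = 4*(W + W²)*(-4 + W + W²))
E = 29 (E = -3 + (4*(-2)*(1 - 2)*(-4 - 2*(1 - 2)))*(-2) = -3 + (4*(-2)*(-1)*(-4 - 2*(-1)))*(-2) = -3 + (4*(-2)*(-1)*(-4 + 2))*(-2) = -3 + (4*(-2)*(-1)*(-2))*(-2) = -3 - 16*(-2) = -3 + 32 = 29)
5382*(-3*8 + E) = 5382*(-3*8 + 29) = 5382*(-24 + 29) = 5382*5 = 26910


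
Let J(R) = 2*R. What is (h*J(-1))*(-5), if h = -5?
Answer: -50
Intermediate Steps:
(h*J(-1))*(-5) = -10*(-1)*(-5) = -5*(-2)*(-5) = 10*(-5) = -50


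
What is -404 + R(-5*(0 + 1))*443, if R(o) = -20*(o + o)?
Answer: 88196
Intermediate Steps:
R(o) = -40*o
-404 + R(-5*(0 + 1))*443 = -404 - (-200)*(0 + 1)*443 = -404 - (-200)*443 = -404 - 40*(-5)*443 = -404 + 200*443 = -404 + 88600 = 88196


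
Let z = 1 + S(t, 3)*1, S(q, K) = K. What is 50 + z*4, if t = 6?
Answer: 66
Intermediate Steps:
z = 4 (z = 1 + 3*1 = 1 + 3 = 4)
50 + z*4 = 50 + 4*4 = 50 + 16 = 66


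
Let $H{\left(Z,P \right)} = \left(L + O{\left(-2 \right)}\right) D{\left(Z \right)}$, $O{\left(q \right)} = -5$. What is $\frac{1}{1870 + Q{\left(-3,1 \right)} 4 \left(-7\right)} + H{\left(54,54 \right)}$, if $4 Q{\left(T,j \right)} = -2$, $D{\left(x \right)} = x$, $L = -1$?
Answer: $- \frac{610415}{1884} \approx -324.0$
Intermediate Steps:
$Q{\left(T,j \right)} = - \frac{1}{2}$ ($Q{\left(T,j \right)} = \frac{1}{4} \left(-2\right) = - \frac{1}{2}$)
$H{\left(Z,P \right)} = - 6 Z$ ($H{\left(Z,P \right)} = \left(-1 - 5\right) Z = - 6 Z$)
$\frac{1}{1870 + Q{\left(-3,1 \right)} 4 \left(-7\right)} + H{\left(54,54 \right)} = \frac{1}{1870 + \left(- \frac{1}{2}\right) 4 \left(-7\right)} - 324 = \frac{1}{1870 - -14} - 324 = \frac{1}{1870 + 14} - 324 = \frac{1}{1884} - 324 = - \frac{610415}{1884}$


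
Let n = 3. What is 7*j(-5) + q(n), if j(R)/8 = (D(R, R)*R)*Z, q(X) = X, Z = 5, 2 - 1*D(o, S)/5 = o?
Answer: -48997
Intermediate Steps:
D(o, S) = 10 - 5*o
j(R) = 40*R*(10 - 5*R) (j(R) = 8*(((10 - 5*R)*R)*5) = 8*((R*(10 - 5*R))*5) = 8*(5*R*(10 - 5*R)) = 40*R*(10 - 5*R))
7*j(-5) + q(n) = 7*(200*(-5)*(2 - 1*(-5))) + 3 = 7*(200*(-5)*(2 + 5)) + 3 = 7*(200*(-5)*7) + 3 = 7*(-7000) + 3 = -49000 + 3 = -48997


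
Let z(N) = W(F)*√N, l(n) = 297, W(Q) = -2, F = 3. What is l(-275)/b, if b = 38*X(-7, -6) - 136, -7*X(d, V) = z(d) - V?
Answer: -613305/358208 - 39501*I*√7/358208 ≈ -1.7121 - 0.29176*I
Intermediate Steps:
z(N) = -2*√N
X(d, V) = V/7 + 2*√d/7 (X(d, V) = -(-2*√d - V)/7 = -(-V - 2*√d)/7 = V/7 + 2*√d/7)
b = -1180/7 + 76*I*√7/7 (b = 38*((⅐)*(-6) + 2*√(-7)/7) - 136 = 38*(-6/7 + 2*(I*√7)/7) - 136 = 38*(-6/7 + 2*I*√7/7) - 136 = (-228/7 + 76*I*√7/7) - 136 = -1180/7 + 76*I*√7/7 ≈ -168.57 + 28.725*I)
l(-275)/b = 297/(-1180/7 + 76*I*√7/7)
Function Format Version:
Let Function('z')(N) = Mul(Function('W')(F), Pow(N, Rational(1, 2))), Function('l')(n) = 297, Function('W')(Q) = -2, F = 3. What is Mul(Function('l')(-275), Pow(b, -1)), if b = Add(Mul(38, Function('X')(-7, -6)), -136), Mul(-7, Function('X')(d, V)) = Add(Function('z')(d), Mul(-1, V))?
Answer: Add(Rational(-613305, 358208), Mul(Rational(-39501, 358208), I, Pow(7, Rational(1, 2)))) ≈ Add(-1.7121, Mul(-0.29176, I))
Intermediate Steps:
Function('z')(N) = Mul(-2, Pow(N, Rational(1, 2)))
Function('X')(d, V) = Add(Mul(Rational(1, 7), V), Mul(Rational(2, 7), Pow(d, Rational(1, 2)))) (Function('X')(d, V) = Mul(Rational(-1, 7), Add(Mul(-2, Pow(d, Rational(1, 2))), Mul(-1, V))) = Mul(Rational(-1, 7), Add(Mul(-1, V), Mul(-2, Pow(d, Rational(1, 2))))) = Add(Mul(Rational(1, 7), V), Mul(Rational(2, 7), Pow(d, Rational(1, 2)))))
b = Add(Rational(-1180, 7), Mul(Rational(76, 7), I, Pow(7, Rational(1, 2)))) (b = Add(Mul(38, Add(Mul(Rational(1, 7), -6), Mul(Rational(2, 7), Pow(-7, Rational(1, 2))))), -136) = Add(Mul(38, Add(Rational(-6, 7), Mul(Rational(2, 7), Mul(I, Pow(7, Rational(1, 2)))))), -136) = Add(Mul(38, Add(Rational(-6, 7), Mul(Rational(2, 7), I, Pow(7, Rational(1, 2))))), -136) = Add(Add(Rational(-228, 7), Mul(Rational(76, 7), I, Pow(7, Rational(1, 2)))), -136) = Add(Rational(-1180, 7), Mul(Rational(76, 7), I, Pow(7, Rational(1, 2)))) ≈ Add(-168.57, Mul(28.725, I)))
Mul(Function('l')(-275), Pow(b, -1)) = Mul(297, Pow(Add(Rational(-1180, 7), Mul(Rational(76, 7), I, Pow(7, Rational(1, 2)))), -1))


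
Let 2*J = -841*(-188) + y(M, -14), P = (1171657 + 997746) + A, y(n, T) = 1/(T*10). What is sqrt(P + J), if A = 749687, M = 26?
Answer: 3*sqrt(6529291370)/140 ≈ 1731.5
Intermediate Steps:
y(n, T) = 1/(10*T)
P = 2919090 (P = (1171657 + 997746) + 749687 = 2169403 + 749687 = 2919090)
J = 22135119/280 (J = (-841*(-188) + (1/10)/(-14))/2 = (158108 + (1/10)*(-1/14))/2 = (158108 - 1/140)/2 = (1/2)*(22135119/140) = 22135119/280 ≈ 79054.)
sqrt(P + J) = sqrt(2919090 + 22135119/280) = sqrt(839480319/280) = 3*sqrt(6529291370)/140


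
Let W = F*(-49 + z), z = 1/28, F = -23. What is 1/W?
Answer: 28/31533 ≈ 0.00088796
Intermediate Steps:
z = 1/28 ≈ 0.035714
W = 31533/28 (W = -23*(-49 + 1/28) = -23*(-1371/28) = 31533/28 ≈ 1126.2)
1/W = 1/(31533/28) = 28/31533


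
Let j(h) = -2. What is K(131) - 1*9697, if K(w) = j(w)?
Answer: -9699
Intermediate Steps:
K(w) = -2
K(131) - 1*9697 = -2 - 1*9697 = -2 - 9697 = -9699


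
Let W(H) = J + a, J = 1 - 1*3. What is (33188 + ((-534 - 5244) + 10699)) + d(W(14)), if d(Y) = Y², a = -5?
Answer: 38158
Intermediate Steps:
J = -2 (J = 1 - 3 = -2)
W(H) = -7 (W(H) = -2 - 5 = -7)
(33188 + ((-534 - 5244) + 10699)) + d(W(14)) = (33188 + ((-534 - 5244) + 10699)) + (-7)² = (33188 + (-5778 + 10699)) + 49 = (33188 + 4921) + 49 = 38109 + 49 = 38158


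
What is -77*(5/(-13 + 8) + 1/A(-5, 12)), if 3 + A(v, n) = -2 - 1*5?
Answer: 847/10 ≈ 84.700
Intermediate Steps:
A(v, n) = -10 (A(v, n) = -3 + (-2 - 1*5) = -3 + (-2 - 5) = -3 - 7 = -10)
-77*(5/(-13 + 8) + 1/A(-5, 12)) = -77*(5/(-13 + 8) + 1/(-10)) = -77*(5/(-5) - ⅒) = -77*(-⅕*5 - ⅒) = -77*(-1 - ⅒) = -77*(-11/10) = 847/10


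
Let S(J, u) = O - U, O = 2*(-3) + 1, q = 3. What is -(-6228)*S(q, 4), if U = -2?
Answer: -18684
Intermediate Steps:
O = -5 (O = -6 + 1 = -5)
S(J, u) = -3 (S(J, u) = -5 - 1*(-2) = -5 + 2 = -3)
-(-6228)*S(q, 4) = -(-6228)*(-3) = -692*27 = -18684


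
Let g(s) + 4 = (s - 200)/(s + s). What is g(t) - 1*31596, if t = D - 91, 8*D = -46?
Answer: -24457213/774 ≈ -31598.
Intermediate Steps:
D = -23/4 (D = (⅛)*(-46) = -23/4 ≈ -5.7500)
t = -387/4 (t = -23/4 - 91 = -387/4 ≈ -96.750)
g(s) = -4 + (-200 + s)/(2*s) (g(s) = -4 + (s - 200)/(s + s) = -4 + (-200 + s)/((2*s)) = -4 + (-200 + s)*(1/(2*s)) = -4 + (-200 + s)/(2*s))
g(t) - 1*31596 = (-7/2 - 100/(-387/4)) - 1*31596 = (-7/2 - 100*(-4/387)) - 31596 = (-7/2 + 400/387) - 31596 = -1909/774 - 31596 = -24457213/774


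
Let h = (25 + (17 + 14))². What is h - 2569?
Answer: 567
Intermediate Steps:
h = 3136 (h = (25 + 31)² = 56² = 3136)
h - 2569 = 3136 - 2569 = 567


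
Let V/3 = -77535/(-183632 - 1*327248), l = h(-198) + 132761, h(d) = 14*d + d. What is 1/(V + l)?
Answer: 102176/13261571737 ≈ 7.7047e-6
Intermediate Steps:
h(d) = 15*d
l = 129791 (l = 15*(-198) + 132761 = -2970 + 132761 = 129791)
V = 46521/102176 (V = 3*(-77535/(-183632 - 1*327248)) = 3*(-77535/(-183632 - 327248)) = 3*(-77535/(-510880)) = 3*(-77535*(-1/510880)) = 3*(15507/102176) = 46521/102176 ≈ 0.45530)
1/(V + l) = 1/(46521/102176 + 129791) = 1/(13261571737/102176) = 102176/13261571737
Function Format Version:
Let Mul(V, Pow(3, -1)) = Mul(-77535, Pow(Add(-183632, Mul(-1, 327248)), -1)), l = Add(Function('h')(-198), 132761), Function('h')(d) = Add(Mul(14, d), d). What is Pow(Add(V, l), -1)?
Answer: Rational(102176, 13261571737) ≈ 7.7047e-6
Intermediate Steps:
Function('h')(d) = Mul(15, d)
l = 129791 (l = Add(Mul(15, -198), 132761) = Add(-2970, 132761) = 129791)
V = Rational(46521, 102176) (V = Mul(3, Mul(-77535, Pow(Add(-183632, Mul(-1, 327248)), -1))) = Mul(3, Mul(-77535, Pow(Add(-183632, -327248), -1))) = Mul(3, Mul(-77535, Pow(-510880, -1))) = Mul(3, Mul(-77535, Rational(-1, 510880))) = Mul(3, Rational(15507, 102176)) = Rational(46521, 102176) ≈ 0.45530)
Pow(Add(V, l), -1) = Pow(Add(Rational(46521, 102176), 129791), -1) = Pow(Rational(13261571737, 102176), -1) = Rational(102176, 13261571737)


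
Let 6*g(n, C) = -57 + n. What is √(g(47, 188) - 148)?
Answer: I*√1347/3 ≈ 12.234*I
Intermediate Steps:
g(n, C) = -19/2 + n/6 (g(n, C) = (-57 + n)/6 = -19/2 + n/6)
√(g(47, 188) - 148) = √((-19/2 + (⅙)*47) - 148) = √((-19/2 + 47/6) - 148) = √(-5/3 - 148) = √(-449/3) = I*√1347/3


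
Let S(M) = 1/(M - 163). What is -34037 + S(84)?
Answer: -2688924/79 ≈ -34037.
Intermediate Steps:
S(M) = 1/(-163 + M)
-34037 + S(84) = -34037 + 1/(-163 + 84) = -34037 + 1/(-79) = -34037 - 1/79 = -2688924/79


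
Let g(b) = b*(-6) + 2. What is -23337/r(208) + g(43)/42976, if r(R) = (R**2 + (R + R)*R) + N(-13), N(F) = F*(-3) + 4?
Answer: -32380271/174368405 ≈ -0.18570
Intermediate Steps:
N(F) = 4 - 3*F (N(F) = -3*F + 4 = 4 - 3*F)
r(R) = 43 + 3*R**2 (r(R) = (R**2 + (R + R)*R) + (4 - 3*(-13)) = (R**2 + (2*R)*R) + (4 + 39) = (R**2 + 2*R**2) + 43 = 3*R**2 + 43 = 43 + 3*R**2)
g(b) = 2 - 6*b (g(b) = -6*b + 2 = 2 - 6*b)
-23337/r(208) + g(43)/42976 = -23337/(43 + 3*208**2) + (2 - 6*43)/42976 = -23337/(43 + 3*43264) + (2 - 258)*(1/42976) = -23337/(43 + 129792) - 256*1/42976 = -23337/129835 - 8/1343 = -32380271/174368405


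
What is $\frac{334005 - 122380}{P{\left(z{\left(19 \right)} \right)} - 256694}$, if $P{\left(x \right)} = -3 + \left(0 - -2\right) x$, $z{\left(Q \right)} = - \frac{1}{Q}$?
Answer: $- \frac{804175}{975449} \approx -0.82442$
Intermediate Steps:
$P{\left(x \right)} = -3 + 2 x$ ($P{\left(x \right)} = -3 + \left(0 + 2\right) x = -3 + 2 x$)
$\frac{334005 - 122380}{P{\left(z{\left(19 \right)} \right)} - 256694} = \frac{334005 - 122380}{\left(-3 + 2 \left(- \frac{1}{19}\right)\right) - 256694} = \frac{211625}{\left(-3 - \frac{2}{19}\right) - 256694} = \frac{211625}{- \frac{59}{19} - 256694} = \frac{211625}{- \frac{4877245}{19}} = 211625 \left(- \frac{19}{4877245}\right) = - \frac{804175}{975449}$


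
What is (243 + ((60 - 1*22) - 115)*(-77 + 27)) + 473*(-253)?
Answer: -115576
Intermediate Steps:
(243 + ((60 - 1*22) - 115)*(-77 + 27)) + 473*(-253) = (243 + ((60 - 22) - 115)*(-50)) - 119669 = (243 + (38 - 115)*(-50)) - 119669 = (243 - 77*(-50)) - 119669 = (243 + 3850) - 119669 = 4093 - 119669 = -115576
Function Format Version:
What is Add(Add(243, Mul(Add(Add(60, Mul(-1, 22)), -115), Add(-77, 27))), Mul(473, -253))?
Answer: -115576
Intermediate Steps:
Add(Add(243, Mul(Add(Add(60, Mul(-1, 22)), -115), Add(-77, 27))), Mul(473, -253)) = Add(Add(243, Mul(Add(Add(60, -22), -115), -50)), -119669) = Add(Add(243, Mul(Add(38, -115), -50)), -119669) = Add(Add(243, Mul(-77, -50)), -119669) = Add(Add(243, 3850), -119669) = Add(4093, -119669) = -115576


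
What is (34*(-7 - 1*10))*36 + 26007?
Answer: 5199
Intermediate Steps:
(34*(-7 - 1*10))*36 + 26007 = (34*(-7 - 10))*36 + 26007 = (34*(-17))*36 + 26007 = -578*36 + 26007 = -20808 + 26007 = 5199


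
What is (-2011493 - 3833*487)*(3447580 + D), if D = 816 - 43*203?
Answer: -13339592731388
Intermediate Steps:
D = -7913 (D = 816 - 8729 = -7913)
(-2011493 - 3833*487)*(3447580 + D) = (-2011493 - 3833*487)*(3447580 - 7913) = (-2011493 - 1866671)*3439667 = -3878164*3439667 = -13339592731388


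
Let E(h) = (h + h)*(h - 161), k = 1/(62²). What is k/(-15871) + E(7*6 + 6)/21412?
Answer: -165454037641/326576487772 ≈ -0.50663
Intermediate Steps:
k = 1/3844 ≈ 0.00026015
E(h) = 2*h*(-161 + h) (E(h) = (2*h)*(-161 + h) = 2*h*(-161 + h))
k/(-15871) + E(7*6 + 6)/21412 = (1/3844)/(-15871) + (2*(7*6 + 6)*(-161 + (7*6 + 6)))/21412 = (1/3844)*(-1/15871) + (2*(42 + 6)*(-161 + (42 + 6)))*(1/21412) = -1/61008124 + (2*48*(-161 + 48))*(1/21412) = -1/61008124 + (2*48*(-113))*(1/21412) = -1/61008124 - 10848*1/21412 = -1/61008124 - 2712/5353 = -165454037641/326576487772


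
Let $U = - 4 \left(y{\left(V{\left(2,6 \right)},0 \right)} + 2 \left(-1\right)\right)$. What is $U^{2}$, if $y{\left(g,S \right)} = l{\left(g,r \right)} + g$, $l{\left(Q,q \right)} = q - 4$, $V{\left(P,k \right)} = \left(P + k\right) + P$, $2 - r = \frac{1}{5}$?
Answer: $\frac{13456}{25} \approx 538.24$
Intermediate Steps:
$r = \frac{9}{5}$ ($r = 2 - \frac{1}{5} = \frac{9}{5} \approx 1.8$)
$V{\left(P,k \right)} = k + 2 P$
$l{\left(Q,q \right)} = -4 + q$
$y{\left(g,S \right)} = - \frac{11}{5} + g$ ($y{\left(g,S \right)} = \left(-4 + \frac{9}{5}\right) + g = - \frac{11}{5} + g$)
$U = - \frac{116}{5}$ ($U = - 4 \left(\left(- \frac{11}{5} + \left(6 + 2 \cdot 2\right)\right) + 2 \left(-1\right)\right) = - 4 \left(\left(- \frac{11}{5} + \left(6 + 4\right)\right) - 2\right) = - 4 \left(\left(- \frac{11}{5} + 10\right) - 2\right) = - 4 \left(\frac{39}{5} - 2\right) = \left(-4\right) \frac{29}{5} = - \frac{116}{5} \approx -23.2$)
$U^{2} = \left(- \frac{116}{5}\right)^{2} = \frac{13456}{25}$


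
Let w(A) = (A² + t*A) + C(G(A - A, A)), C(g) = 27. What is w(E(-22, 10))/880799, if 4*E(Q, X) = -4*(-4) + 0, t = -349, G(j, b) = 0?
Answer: -1353/880799 ≈ -0.0015361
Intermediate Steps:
E(Q, X) = 4 (E(Q, X) = (-4*(-4) + 0)/4 = (16 + 0)/4 = (¼)*16 = 4)
w(A) = 27 + A² - 349*A (w(A) = (A² - 349*A) + 27 = 27 + A² - 349*A)
w(E(-22, 10))/880799 = (27 + 4² - 349*4)/880799 = (27 + 16 - 1396)*(1/880799) = -1353*1/880799 = -1353/880799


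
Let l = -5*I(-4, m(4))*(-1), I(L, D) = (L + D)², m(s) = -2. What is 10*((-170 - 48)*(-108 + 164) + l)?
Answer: -120280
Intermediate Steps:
I(L, D) = (D + L)²
l = 180 (l = -5*(-2 - 4)²*(-1) = -5*(-6)²*(-1) = -180*(-1) = -5*(-36) = 180)
10*((-170 - 48)*(-108 + 164) + l) = 10*((-170 - 48)*(-108 + 164) + 180) = 10*(-218*56 + 180) = 10*(-12208 + 180) = 10*(-12028) = -120280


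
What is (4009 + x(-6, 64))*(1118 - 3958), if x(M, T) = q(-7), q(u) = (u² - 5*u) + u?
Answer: -11604240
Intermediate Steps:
q(u) = u² - 4*u
x(M, T) = 77 (x(M, T) = -7*(-4 - 7) = -7*(-11) = 77)
(4009 + x(-6, 64))*(1118 - 3958) = (4009 + 77)*(1118 - 3958) = 4086*(-2840) = -11604240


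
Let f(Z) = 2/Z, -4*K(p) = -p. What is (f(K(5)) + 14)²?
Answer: 6084/25 ≈ 243.36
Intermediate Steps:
K(p) = p/4 (K(p) = -(-1)*p/4 = p/4)
(f(K(5)) + 14)² = (2/(((¼)*5)) + 14)² = (2/(5/4) + 14)² = (2*(⅘) + 14)² = (8/5 + 14)² = (78/5)² = 6084/25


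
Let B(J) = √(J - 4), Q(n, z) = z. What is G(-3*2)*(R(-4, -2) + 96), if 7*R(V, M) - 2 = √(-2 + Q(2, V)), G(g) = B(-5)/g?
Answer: -337*I/7 + √6/14 ≈ 0.17496 - 48.143*I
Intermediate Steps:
B(J) = √(-4 + J)
G(g) = 3*I/g (G(g) = √(-4 - 5)/g = √(-9)/g = (3*I)/g = 3*I/g)
R(V, M) = 2/7 + √(-2 + V)/7
G(-3*2)*(R(-4, -2) + 96) = (3*I/((-3*2)))*((2/7 + √(-2 - 4)/7) + 96) = (3*I/(-6))*((2/7 + √(-6)/7) + 96) = (3*I*(-⅙))*((2/7 + (I*√6)/7) + 96) = (-I/2)*((2/7 + I*√6/7) + 96) = (-I/2)*(674/7 + I*√6/7) = -I*(674/7 + I*√6/7)/2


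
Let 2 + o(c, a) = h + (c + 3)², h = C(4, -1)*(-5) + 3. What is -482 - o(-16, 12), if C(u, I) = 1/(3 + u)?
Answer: -4559/7 ≈ -651.29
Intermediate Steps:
h = 16/7 (h = -5/(3 + 4) + 3 = -5/7 + 3 = 16/7 ≈ 2.2857)
o(c, a) = 2/7 + (3 + c)² (o(c, a) = -2 + (16/7 + (c + 3)²) = -2 + (16/7 + (3 + c)²) = 2/7 + (3 + c)²)
-482 - o(-16, 12) = -482 - (2/7 + (3 - 16)²) = -482 - (2/7 + (-13)²) = -482 - (2/7 + 169) = -482 - 1*1185/7 = -482 - 1185/7 = -4559/7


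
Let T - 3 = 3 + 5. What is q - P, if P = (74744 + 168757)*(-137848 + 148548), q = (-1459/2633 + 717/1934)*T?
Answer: -13267584306947695/5092222 ≈ -2.6055e+9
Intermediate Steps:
T = 11 (T = 3 + (3 + 5) = 3 + 8 = 11)
q = -10272295/5092222 (q = (-1459/2633 + 717/1934)*11 = -933845/5092222*11 = -10272295/5092222 ≈ -2.0173)
P = 2605460700 (P = 243501*10700 = 2605460700)
q - P = -10272295/5092222 - 1*2605460700 = -10272295/5092222 - 2605460700 = -13267584306947695/5092222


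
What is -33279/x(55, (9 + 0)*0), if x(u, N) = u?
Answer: -33279/55 ≈ -605.07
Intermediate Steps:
-33279/x(55, (9 + 0)*0) = -33279/55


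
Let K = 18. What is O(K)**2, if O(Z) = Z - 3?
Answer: 225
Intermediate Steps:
O(Z) = -3 + Z
O(K)**2 = (-3 + 18)**2 = 15**2 = 225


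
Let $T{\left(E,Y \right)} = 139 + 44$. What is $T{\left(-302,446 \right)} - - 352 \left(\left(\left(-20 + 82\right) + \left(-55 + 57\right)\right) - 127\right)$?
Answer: $-21993$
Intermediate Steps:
$T{\left(E,Y \right)} = 183$
$T{\left(-302,446 \right)} - - 352 \left(\left(\left(-20 + 82\right) + \left(-55 + 57\right)\right) - 127\right) = 183 - - 352 \left(\left(\left(-20 + 82\right) + \left(-55 + 57\right)\right) - 127\right) = 183 - - 352 \left(\left(62 + 2\right) - 127\right) = 183 - - 352 \left(64 - 127\right) = 183 - \left(-352\right) \left(-63\right) = 183 - 22176 = -21993$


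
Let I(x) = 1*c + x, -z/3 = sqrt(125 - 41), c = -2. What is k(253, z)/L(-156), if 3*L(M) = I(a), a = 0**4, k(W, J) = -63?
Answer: 189/2 ≈ 94.500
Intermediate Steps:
z = -6*sqrt(21) (z = -3*sqrt(125 - 41) = -6*sqrt(21) ≈ -27.495)
a = 0
I(x) = -2 + x (I(x) = 1*(-2) + x = -2 + x)
L(M) = -2/3 (L(M) = (-2 + 0)/3 = (1/3)*(-2) = -2/3)
k(253, z)/L(-156) = -63/(-2/3) = -63*(-3/2) = 189/2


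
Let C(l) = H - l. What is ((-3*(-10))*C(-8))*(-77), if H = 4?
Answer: -27720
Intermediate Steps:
C(l) = 4 - l
((-3*(-10))*C(-8))*(-77) = ((-3*(-10))*(4 - 1*(-8)))*(-77) = (30*(4 + 8))*(-77) = (30*12)*(-77) = 360*(-77) = -27720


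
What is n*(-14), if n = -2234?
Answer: 31276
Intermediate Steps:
n*(-14) = -2234*(-14) = 31276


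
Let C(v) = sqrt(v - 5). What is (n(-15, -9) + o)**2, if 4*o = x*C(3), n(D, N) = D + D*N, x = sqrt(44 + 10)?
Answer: 57573/4 + 360*I*sqrt(3) ≈ 14393.0 + 623.54*I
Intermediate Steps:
x = 3*sqrt(6) (x = sqrt(54) = 3*sqrt(6) ≈ 7.3485)
C(v) = sqrt(-5 + v)
o = 3*I*sqrt(3)/2 (o = ((3*sqrt(6))*sqrt(-5 + 3))/4 = ((3*sqrt(6))*sqrt(-2))/4 = ((3*sqrt(6))*(I*sqrt(2)))/4 = (6*I*sqrt(3))/4 = 3*I*sqrt(3)/2 ≈ 2.5981*I)
(n(-15, -9) + o)**2 = (-15*(1 - 9) + 3*I*sqrt(3)/2)**2 = (-15*(-8) + 3*I*sqrt(3)/2)**2 = (120 + 3*I*sqrt(3)/2)**2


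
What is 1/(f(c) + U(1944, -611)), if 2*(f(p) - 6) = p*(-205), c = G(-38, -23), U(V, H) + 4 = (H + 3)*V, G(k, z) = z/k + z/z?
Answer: -76/89840705 ≈ -8.4594e-7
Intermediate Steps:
G(k, z) = 1 + z/k (G(k, z) = z/k + 1 = 1 + z/k)
U(V, H) = -4 + V*(3 + H) (U(V, H) = -4 + (H + 3)*V = -4 + (3 + H)*V = -4 + V*(3 + H))
c = 61/38 (c = (-38 - 23)/(-38) = -1/38*(-61) = 61/38 ≈ 1.6053)
f(p) = 6 - 205*p/2 (f(p) = 6 + (p*(-205))/2 = 6 + (-205*p)/2 = 6 - 205*p/2)
1/(f(c) + U(1944, -611)) = 1/((6 - 205/2*61/38) + (-4 + 3*1944 - 611*1944)) = 1/((6 - 12505/76) + (-4 + 5832 - 1187784)) = 1/(-12049/76 - 1181956) = 1/(-89840705/76) = -76/89840705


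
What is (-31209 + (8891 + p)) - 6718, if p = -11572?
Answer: -40608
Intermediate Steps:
(-31209 + (8891 + p)) - 6718 = (-31209 + (8891 - 11572)) - 6718 = (-31209 - 2681) - 6718 = -33890 - 6718 = -40608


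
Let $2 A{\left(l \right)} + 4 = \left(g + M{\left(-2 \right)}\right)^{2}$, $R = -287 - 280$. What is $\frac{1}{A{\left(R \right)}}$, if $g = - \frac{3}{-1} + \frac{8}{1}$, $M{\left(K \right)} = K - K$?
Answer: $\frac{2}{117} \approx 0.017094$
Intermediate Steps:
$M{\left(K \right)} = 0$
$g = 11$ ($g = \left(-3\right) \left(-1\right) + 8 \cdot 1 = 3 + 8 = 11$)
$R = -567$ ($R = -287 - 280 = -567$)
$A{\left(l \right)} = \frac{117}{2}$ ($A{\left(l \right)} = -2 + \frac{\left(11 + 0\right)^{2}}{2} = -2 + \frac{11^{2}}{2} = -2 + \frac{1}{2} \cdot 121 = -2 + \frac{121}{2} = \frac{117}{2}$)
$\frac{1}{A{\left(R \right)}} = \frac{1}{\frac{117}{2}} = \frac{2}{117}$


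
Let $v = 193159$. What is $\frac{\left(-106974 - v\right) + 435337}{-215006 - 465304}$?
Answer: $- \frac{22534}{113385} \approx -0.19874$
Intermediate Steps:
$\frac{\left(-106974 - v\right) + 435337}{-215006 - 465304} = \frac{\left(-106974 - 193159\right) + 435337}{-215006 - 465304} = \frac{\left(-106974 - 193159\right) + 435337}{-680310} = \left(-300133 + 435337\right) \left(- \frac{1}{680310}\right) = 135204 \left(- \frac{1}{680310}\right) = - \frac{22534}{113385}$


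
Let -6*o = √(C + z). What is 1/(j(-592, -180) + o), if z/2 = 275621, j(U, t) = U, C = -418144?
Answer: -3552/2080601 + √133098/2080601 ≈ -0.0015319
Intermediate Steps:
z = 551242 (z = 2*275621 = 551242)
o = -√133098/6 (o = -√(-418144 + 551242)/6 = -√133098/6 ≈ -60.804)
1/(j(-592, -180) + o) = 1/(-592 - √133098/6)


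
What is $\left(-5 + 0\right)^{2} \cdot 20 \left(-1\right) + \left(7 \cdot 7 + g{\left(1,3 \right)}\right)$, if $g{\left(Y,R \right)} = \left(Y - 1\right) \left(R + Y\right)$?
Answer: $-451$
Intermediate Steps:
$g{\left(Y,R \right)} = \left(-1 + Y\right) \left(R + Y\right)$
$\left(-5 + 0\right)^{2} \cdot 20 \left(-1\right) + \left(7 \cdot 7 + g{\left(1,3 \right)}\right) = \left(-5 + 0\right)^{2} \cdot 20 \left(-1\right) + \left(7 \cdot 7 + \left(1^{2} - 3 - 1 + 3 \cdot 1\right)\right) = \left(-5\right)^{2} \left(-20\right) + \left(49 + \left(1 - 3 - 1 + 3\right)\right) = 25 \left(-20\right) + \left(49 + 0\right) = -500 + 49 = -451$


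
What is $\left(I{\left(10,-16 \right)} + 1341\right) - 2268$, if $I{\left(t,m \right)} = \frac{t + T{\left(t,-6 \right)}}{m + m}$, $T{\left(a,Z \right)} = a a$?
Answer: $- \frac{14887}{16} \approx -930.44$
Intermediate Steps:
$T{\left(a,Z \right)} = a^{2}$
$I{\left(t,m \right)} = \frac{t + t^{2}}{2 m}$ ($I{\left(t,m \right)} = \frac{t + t^{2}}{m + m} = \frac{t + t^{2}}{2 m}$)
$\left(I{\left(10,-16 \right)} + 1341\right) - 2268 = \left(\frac{1}{2} \cdot 10 \frac{1}{-16} \left(1 + 10\right) + 1341\right) - 2268 = \left(\frac{1}{2} \cdot 10 \left(- \frac{1}{16}\right) 11 + 1341\right) - 2268 = \left(- \frac{55}{16} + 1341\right) - 2268 = \frac{21401}{16} - 2268 = - \frac{14887}{16}$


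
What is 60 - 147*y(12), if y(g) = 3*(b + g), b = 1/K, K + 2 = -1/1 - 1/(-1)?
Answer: -10023/2 ≈ -5011.5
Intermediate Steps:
K = -2 (K = -2 + (-1/1 - 1/(-1)) = -2 + (-1*1 - 1*(-1)) = -2 + (-1 + 1) = -2 + 0 = -2)
b = -½ (b = 1/(-2) = -½ ≈ -0.50000)
y(g) = -3/2 + 3*g (y(g) = 3*(-½ + g) = -3/2 + 3*g)
60 - 147*y(12) = 60 - 147*(-3/2 + 3*12) = 60 - 147*(-3/2 + 36) = 60 - 147*69/2 = 60 - 10143/2 = -10023/2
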